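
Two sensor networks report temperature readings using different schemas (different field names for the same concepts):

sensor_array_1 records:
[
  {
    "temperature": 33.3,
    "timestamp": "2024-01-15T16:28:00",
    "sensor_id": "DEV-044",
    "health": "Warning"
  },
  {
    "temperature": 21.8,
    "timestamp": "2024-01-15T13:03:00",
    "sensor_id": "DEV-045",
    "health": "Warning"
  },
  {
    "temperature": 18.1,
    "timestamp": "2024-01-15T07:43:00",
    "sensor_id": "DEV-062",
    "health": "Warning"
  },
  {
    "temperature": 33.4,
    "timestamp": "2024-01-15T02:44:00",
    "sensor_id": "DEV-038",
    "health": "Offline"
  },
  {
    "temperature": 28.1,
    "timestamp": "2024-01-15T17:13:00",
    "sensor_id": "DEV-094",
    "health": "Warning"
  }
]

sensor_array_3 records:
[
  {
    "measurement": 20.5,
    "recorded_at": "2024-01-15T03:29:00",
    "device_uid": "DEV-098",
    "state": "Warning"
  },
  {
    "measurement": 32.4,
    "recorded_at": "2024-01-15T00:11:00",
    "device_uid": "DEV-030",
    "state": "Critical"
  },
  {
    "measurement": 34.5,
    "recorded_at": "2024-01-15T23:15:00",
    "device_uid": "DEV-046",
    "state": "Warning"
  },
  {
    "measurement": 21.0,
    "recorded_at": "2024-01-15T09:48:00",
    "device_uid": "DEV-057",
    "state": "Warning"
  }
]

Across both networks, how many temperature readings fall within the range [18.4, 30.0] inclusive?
4

Schema mapping: "temperature" (sensor_array_1) = "measurement" (sensor_array_3) = temperature

Readings in [18.4, 30.0] from sensor_array_1: 2
Readings in [18.4, 30.0] from sensor_array_3: 2

Total count: 2 + 2 = 4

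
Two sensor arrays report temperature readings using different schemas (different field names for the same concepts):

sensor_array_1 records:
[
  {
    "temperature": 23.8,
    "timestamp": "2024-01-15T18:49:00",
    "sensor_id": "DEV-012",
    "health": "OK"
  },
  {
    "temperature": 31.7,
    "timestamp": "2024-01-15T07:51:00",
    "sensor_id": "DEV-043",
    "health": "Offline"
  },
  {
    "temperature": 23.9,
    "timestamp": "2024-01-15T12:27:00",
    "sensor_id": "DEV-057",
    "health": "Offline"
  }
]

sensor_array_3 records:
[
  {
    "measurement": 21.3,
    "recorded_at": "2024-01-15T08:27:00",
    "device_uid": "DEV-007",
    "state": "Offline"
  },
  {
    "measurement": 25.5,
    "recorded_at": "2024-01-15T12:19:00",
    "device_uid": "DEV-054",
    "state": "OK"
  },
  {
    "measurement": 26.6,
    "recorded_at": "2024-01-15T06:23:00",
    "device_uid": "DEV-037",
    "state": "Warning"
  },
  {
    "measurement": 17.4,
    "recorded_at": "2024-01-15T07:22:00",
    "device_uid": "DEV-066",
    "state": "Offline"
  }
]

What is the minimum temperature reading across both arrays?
17.4

Schema mapping: "temperature" (sensor_array_1) = "measurement" (sensor_array_3) = temperature reading

Minimum in sensor_array_1: 23.8
Minimum in sensor_array_3: 17.4

Overall minimum: min(23.8, 17.4) = 17.4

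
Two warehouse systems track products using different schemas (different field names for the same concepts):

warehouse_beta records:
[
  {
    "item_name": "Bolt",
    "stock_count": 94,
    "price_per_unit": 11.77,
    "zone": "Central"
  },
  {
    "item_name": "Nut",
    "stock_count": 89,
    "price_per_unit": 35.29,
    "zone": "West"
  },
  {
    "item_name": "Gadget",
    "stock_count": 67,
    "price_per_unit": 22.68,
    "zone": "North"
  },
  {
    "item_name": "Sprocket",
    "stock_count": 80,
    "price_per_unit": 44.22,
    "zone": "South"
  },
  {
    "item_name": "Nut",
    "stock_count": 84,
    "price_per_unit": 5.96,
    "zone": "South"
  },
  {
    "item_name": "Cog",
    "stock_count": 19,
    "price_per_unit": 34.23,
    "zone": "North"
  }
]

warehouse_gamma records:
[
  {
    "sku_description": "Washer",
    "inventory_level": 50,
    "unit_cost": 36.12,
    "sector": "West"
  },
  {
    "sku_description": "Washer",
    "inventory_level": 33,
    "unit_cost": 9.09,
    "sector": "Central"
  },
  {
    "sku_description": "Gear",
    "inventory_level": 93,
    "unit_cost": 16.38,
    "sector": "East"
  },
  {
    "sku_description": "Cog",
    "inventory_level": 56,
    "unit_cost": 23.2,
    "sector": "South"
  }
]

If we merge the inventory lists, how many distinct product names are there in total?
7

Schema mapping: "item_name" (warehouse_beta) = "sku_description" (warehouse_gamma) = product name

Products in warehouse_beta: ['Bolt', 'Cog', 'Gadget', 'Nut', 'Sprocket']
Products in warehouse_gamma: ['Cog', 'Gear', 'Washer']

Union (unique products): ['Bolt', 'Cog', 'Gadget', 'Gear', 'Nut', 'Sprocket', 'Washer']
Count: 7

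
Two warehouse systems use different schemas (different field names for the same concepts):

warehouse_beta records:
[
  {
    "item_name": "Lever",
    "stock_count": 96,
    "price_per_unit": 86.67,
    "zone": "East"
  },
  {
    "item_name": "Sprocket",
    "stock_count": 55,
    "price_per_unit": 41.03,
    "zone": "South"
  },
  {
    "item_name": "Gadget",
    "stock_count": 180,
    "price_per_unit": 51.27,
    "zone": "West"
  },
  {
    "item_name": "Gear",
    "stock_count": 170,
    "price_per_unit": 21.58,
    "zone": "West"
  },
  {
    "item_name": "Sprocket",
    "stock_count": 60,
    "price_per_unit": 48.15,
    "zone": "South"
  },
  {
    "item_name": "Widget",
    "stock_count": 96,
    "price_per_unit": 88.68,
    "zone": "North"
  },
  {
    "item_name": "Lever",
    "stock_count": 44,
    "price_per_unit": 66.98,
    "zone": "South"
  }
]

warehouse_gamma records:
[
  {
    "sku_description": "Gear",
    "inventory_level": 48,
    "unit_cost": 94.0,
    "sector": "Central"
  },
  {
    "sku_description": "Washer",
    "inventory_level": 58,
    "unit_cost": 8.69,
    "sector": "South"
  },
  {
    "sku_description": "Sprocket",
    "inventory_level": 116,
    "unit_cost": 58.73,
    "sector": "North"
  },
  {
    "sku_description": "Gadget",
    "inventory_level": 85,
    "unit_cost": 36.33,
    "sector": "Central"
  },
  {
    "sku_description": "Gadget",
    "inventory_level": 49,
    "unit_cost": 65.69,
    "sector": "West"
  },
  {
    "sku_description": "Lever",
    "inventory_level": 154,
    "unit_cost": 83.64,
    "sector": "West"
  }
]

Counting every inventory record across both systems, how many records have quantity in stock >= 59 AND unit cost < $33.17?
1

Schema mappings:
- "stock_count" (warehouse_beta) = "inventory_level" (warehouse_gamma) = quantity
- "price_per_unit" (warehouse_beta) = "unit_cost" (warehouse_gamma) = unit cost

Records meeting both conditions in warehouse_beta: 1
Records meeting both conditions in warehouse_gamma: 0

Total: 1 + 0 = 1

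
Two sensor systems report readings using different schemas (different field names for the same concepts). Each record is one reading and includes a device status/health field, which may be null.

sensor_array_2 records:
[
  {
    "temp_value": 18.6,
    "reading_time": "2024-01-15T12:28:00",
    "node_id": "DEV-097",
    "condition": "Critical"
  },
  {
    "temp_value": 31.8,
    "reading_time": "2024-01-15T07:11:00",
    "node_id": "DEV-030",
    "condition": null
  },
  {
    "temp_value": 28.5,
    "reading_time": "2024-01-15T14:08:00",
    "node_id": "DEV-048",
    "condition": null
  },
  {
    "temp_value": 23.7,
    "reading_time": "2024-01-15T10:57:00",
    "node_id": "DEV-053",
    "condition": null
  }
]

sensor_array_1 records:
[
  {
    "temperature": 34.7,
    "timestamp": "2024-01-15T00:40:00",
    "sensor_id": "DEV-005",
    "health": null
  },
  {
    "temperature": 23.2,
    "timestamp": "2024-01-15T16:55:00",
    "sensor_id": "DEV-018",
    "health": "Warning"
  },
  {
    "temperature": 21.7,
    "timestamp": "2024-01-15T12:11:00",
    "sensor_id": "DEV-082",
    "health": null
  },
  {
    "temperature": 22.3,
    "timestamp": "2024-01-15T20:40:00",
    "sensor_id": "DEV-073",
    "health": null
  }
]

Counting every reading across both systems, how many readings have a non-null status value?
2

Schema mapping: "condition" (sensor_array_2) = "health" (sensor_array_1) = status

Non-null in sensor_array_2: 1
Non-null in sensor_array_1: 1

Total non-null: 1 + 1 = 2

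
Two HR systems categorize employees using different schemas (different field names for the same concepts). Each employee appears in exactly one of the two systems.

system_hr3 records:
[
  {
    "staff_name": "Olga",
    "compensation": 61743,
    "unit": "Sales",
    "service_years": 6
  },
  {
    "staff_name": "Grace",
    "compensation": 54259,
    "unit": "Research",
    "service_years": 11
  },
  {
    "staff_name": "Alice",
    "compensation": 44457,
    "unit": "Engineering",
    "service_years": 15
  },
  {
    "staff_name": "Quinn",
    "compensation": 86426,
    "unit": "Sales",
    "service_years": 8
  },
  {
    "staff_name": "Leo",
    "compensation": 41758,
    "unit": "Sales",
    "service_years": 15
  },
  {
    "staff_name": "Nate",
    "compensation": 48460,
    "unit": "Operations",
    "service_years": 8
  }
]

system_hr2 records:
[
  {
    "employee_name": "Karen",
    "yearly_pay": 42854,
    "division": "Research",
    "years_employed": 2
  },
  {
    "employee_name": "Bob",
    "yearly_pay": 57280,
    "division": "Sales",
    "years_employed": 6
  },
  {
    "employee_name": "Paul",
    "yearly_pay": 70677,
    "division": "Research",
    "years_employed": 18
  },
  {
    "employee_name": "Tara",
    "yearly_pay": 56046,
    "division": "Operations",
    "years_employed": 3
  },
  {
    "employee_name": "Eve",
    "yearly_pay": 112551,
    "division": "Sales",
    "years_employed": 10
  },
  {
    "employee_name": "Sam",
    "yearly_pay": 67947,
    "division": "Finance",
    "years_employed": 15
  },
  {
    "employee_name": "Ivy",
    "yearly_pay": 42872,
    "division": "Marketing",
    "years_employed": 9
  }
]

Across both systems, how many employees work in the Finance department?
1

Schema mapping: "unit" (system_hr3) = "division" (system_hr2) = department

Finance employees in system_hr3: 0
Finance employees in system_hr2: 1

Total in Finance: 0 + 1 = 1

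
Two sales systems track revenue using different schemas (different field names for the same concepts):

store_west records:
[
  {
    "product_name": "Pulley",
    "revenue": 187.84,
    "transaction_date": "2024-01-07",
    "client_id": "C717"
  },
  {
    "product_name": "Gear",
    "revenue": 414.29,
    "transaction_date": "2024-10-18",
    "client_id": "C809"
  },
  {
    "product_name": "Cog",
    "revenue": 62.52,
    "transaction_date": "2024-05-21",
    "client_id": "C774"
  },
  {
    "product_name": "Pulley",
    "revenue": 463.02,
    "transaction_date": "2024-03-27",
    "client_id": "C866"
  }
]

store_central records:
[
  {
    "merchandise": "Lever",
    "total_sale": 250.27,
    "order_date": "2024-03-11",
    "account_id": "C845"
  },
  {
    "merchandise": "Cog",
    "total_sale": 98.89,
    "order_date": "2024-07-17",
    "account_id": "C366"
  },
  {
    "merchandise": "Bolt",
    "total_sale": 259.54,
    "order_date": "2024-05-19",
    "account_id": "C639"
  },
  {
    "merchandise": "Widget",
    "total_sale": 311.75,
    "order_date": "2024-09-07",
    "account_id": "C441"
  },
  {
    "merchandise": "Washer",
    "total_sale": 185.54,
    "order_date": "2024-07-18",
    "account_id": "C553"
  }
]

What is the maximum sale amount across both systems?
463.02

Reconcile: "revenue" (store_west) = "total_sale" (store_central) = sale amount

Maximum in store_west: 463.02
Maximum in store_central: 311.75

Overall maximum: max(463.02, 311.75) = 463.02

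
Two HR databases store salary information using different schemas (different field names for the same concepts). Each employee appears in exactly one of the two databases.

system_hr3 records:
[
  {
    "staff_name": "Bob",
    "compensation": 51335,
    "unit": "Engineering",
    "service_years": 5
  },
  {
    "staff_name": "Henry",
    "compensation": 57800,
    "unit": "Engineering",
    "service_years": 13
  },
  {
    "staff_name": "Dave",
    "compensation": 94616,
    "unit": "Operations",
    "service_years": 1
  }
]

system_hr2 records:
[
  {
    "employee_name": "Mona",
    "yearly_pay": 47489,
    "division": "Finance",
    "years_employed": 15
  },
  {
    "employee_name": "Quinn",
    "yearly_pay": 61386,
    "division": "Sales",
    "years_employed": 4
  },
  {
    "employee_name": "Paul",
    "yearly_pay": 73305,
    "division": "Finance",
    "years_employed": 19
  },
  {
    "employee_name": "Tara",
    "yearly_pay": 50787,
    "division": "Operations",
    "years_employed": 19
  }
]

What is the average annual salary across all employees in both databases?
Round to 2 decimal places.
62388.29

Schema mapping: "compensation" (system_hr3) = "yearly_pay" (system_hr2) = annual salary

All salaries: [51335, 57800, 94616, 47489, 61386, 73305, 50787]
Sum: 436718
Count: 7
Average: 436718 / 7 = 62388.29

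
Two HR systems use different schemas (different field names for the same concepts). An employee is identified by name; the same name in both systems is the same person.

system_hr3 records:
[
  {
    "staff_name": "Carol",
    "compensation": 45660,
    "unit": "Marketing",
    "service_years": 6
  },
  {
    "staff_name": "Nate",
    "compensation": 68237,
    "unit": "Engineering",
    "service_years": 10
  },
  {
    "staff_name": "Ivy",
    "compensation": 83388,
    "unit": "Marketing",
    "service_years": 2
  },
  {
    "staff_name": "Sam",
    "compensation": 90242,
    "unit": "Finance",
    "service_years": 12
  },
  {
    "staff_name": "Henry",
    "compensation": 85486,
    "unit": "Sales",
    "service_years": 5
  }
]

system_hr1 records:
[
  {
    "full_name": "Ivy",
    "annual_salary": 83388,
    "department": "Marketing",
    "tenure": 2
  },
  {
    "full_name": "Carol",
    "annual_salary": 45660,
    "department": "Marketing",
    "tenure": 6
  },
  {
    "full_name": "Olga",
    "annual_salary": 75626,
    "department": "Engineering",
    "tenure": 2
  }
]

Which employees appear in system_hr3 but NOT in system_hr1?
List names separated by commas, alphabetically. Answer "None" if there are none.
Henry, Nate, Sam

Schema mapping: "staff_name" (system_hr3) = "full_name" (system_hr1) = employee name

Names in system_hr3: ['Carol', 'Henry', 'Ivy', 'Nate', 'Sam']
Names in system_hr1: ['Carol', 'Ivy', 'Olga']

In system_hr3 but not system_hr1: ['Henry', 'Nate', 'Sam']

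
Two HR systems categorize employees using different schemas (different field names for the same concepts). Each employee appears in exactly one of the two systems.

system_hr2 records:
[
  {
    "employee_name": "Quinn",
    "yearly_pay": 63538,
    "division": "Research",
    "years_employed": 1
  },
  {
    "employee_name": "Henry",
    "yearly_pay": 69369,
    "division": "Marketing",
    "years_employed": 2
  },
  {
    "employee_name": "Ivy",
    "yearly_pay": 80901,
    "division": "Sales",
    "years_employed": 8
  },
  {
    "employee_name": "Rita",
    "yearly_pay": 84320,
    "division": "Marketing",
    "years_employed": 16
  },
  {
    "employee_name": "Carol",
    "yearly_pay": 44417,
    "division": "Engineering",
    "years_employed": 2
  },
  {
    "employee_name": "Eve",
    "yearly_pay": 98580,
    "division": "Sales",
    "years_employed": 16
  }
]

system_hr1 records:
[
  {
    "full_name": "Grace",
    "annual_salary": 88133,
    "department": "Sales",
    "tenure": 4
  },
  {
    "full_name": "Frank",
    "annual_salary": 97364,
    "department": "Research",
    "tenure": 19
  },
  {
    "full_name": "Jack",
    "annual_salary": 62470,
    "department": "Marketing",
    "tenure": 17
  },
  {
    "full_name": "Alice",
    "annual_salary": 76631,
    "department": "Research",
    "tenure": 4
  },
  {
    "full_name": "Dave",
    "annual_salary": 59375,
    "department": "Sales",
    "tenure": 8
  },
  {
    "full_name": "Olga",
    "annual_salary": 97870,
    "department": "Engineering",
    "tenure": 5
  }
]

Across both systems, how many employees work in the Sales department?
4

Schema mapping: "division" (system_hr2) = "department" (system_hr1) = department

Sales employees in system_hr2: 2
Sales employees in system_hr1: 2

Total in Sales: 2 + 2 = 4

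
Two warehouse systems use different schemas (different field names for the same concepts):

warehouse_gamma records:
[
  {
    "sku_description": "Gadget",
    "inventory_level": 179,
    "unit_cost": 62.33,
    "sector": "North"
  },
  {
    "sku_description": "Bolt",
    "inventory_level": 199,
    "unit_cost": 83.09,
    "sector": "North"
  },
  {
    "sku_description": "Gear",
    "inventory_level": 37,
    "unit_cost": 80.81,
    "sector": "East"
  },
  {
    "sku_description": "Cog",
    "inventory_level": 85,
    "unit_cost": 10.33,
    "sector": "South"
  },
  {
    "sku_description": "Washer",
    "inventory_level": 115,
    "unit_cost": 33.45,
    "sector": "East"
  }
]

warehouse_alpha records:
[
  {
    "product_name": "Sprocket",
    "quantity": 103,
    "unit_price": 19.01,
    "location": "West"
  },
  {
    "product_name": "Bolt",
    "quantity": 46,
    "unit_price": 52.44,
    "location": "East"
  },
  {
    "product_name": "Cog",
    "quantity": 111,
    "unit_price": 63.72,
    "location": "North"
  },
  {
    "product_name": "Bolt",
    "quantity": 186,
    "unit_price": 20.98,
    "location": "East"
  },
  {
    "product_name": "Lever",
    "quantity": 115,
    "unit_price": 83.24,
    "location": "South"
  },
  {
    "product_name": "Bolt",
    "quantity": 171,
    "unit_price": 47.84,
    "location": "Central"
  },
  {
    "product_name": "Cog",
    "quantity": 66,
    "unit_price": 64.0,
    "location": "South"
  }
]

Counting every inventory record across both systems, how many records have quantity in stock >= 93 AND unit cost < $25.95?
2

Schema mappings:
- "inventory_level" (warehouse_gamma) = "quantity" (warehouse_alpha) = quantity
- "unit_cost" (warehouse_gamma) = "unit_price" (warehouse_alpha) = unit cost

Records meeting both conditions in warehouse_gamma: 0
Records meeting both conditions in warehouse_alpha: 2

Total: 0 + 2 = 2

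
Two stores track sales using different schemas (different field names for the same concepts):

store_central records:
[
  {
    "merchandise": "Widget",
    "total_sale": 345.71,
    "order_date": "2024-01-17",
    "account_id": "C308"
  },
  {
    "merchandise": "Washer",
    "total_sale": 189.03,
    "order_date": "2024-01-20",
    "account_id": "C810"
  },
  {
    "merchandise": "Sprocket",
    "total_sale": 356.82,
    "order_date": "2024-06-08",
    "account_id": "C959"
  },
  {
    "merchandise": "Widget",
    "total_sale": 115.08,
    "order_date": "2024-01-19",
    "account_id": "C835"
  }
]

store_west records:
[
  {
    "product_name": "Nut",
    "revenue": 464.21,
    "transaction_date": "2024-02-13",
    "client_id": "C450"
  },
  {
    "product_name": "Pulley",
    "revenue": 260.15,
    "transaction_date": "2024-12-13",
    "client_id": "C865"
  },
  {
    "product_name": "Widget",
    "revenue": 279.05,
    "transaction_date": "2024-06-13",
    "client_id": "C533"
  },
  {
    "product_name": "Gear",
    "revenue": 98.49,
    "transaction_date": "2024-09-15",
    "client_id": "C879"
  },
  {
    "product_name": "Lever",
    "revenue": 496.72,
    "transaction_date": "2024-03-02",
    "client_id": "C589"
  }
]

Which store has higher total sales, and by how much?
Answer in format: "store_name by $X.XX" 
store_west by $591.98

Schema mapping: "total_sale" (store_central) = "revenue" (store_west) = sale amount

Total for store_central: 1006.64
Total for store_west: 1598.62

Difference: |1006.64 - 1598.62| = 591.98
store_west has higher sales by $591.98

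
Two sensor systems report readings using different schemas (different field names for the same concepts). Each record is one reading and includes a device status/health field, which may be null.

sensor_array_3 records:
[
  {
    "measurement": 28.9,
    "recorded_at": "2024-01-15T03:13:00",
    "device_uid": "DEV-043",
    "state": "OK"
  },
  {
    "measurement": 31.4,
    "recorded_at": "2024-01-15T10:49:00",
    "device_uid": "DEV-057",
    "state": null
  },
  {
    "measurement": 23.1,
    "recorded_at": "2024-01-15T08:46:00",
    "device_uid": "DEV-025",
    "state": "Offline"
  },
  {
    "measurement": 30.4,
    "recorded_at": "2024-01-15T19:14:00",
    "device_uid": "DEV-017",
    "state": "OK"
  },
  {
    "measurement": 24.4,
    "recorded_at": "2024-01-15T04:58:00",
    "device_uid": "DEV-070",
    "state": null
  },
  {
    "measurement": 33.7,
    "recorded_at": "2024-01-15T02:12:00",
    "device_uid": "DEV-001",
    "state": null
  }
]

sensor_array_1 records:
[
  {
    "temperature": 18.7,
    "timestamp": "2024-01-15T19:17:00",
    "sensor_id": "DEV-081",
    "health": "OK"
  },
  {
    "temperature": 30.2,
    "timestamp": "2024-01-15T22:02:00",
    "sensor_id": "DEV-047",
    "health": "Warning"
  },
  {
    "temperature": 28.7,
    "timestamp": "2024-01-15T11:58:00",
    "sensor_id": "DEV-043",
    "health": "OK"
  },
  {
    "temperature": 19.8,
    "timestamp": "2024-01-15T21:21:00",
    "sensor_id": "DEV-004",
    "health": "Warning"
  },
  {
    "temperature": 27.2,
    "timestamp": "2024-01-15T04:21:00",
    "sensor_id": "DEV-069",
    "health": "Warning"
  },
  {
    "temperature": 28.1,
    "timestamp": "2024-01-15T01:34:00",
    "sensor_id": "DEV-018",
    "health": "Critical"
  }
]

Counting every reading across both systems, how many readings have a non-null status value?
9

Schema mapping: "state" (sensor_array_3) = "health" (sensor_array_1) = status

Non-null in sensor_array_3: 3
Non-null in sensor_array_1: 6

Total non-null: 3 + 6 = 9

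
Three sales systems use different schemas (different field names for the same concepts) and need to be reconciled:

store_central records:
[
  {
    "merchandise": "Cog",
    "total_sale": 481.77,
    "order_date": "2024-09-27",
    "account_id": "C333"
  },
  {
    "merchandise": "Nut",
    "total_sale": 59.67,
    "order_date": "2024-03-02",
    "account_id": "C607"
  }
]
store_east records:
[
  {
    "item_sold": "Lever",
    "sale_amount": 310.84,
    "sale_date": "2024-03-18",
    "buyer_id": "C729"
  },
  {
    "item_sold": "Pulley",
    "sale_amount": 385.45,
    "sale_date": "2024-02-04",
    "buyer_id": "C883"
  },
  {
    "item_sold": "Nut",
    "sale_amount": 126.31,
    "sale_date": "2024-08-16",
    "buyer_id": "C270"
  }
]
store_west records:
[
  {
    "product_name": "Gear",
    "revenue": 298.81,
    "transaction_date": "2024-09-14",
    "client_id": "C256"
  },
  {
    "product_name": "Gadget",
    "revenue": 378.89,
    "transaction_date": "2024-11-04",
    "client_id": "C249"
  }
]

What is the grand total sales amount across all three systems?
2041.74

Schema reconciliation - all amount fields map to sale amount:

store_central (total_sale): 541.44
store_east (sale_amount): 822.6
store_west (revenue): 677.7

Grand total: 2041.74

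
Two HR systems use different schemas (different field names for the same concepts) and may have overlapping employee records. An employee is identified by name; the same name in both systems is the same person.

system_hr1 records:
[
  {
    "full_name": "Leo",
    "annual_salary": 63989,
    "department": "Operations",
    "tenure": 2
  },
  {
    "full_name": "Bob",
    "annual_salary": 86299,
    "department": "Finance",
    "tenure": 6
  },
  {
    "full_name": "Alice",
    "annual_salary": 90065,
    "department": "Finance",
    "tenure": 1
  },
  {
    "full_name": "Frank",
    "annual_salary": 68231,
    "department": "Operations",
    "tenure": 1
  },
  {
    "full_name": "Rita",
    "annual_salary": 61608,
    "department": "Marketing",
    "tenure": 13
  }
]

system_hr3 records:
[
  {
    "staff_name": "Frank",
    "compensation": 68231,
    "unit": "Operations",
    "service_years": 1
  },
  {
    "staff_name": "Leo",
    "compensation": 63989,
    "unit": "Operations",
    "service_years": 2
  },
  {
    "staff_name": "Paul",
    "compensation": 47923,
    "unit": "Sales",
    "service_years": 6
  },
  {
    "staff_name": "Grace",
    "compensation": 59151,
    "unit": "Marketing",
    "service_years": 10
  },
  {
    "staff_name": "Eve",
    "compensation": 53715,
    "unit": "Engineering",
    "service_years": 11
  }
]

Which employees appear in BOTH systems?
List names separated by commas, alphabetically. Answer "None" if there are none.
Frank, Leo

Schema mapping: "full_name" (system_hr1) = "staff_name" (system_hr3) = employee name

Names in system_hr1: ['Alice', 'Bob', 'Frank', 'Leo', 'Rita']
Names in system_hr3: ['Eve', 'Frank', 'Grace', 'Leo', 'Paul']

Intersection: ['Frank', 'Leo']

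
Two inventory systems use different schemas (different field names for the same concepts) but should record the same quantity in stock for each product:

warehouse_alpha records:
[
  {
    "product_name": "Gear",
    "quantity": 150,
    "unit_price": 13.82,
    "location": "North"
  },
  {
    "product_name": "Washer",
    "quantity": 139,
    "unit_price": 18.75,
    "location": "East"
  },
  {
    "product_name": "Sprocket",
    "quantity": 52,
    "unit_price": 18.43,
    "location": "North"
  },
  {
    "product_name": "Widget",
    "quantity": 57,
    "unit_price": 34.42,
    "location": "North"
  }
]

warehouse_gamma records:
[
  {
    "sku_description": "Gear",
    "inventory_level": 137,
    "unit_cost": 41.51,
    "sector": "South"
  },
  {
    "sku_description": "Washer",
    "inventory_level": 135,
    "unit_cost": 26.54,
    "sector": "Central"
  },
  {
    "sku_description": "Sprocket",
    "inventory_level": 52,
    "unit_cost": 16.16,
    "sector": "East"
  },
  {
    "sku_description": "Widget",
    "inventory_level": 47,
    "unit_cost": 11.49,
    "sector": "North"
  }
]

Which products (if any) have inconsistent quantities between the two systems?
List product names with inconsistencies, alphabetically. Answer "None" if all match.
Gear, Washer, Widget

Schema mappings:
- "product_name" (warehouse_alpha) = "sku_description" (warehouse_gamma) = product name
- "quantity" (warehouse_alpha) = "inventory_level" (warehouse_gamma) = quantity

Comparison:
  Gear: 150 vs 137 - MISMATCH
  Washer: 139 vs 135 - MISMATCH
  Sprocket: 52 vs 52 - MATCH
  Widget: 57 vs 47 - MISMATCH

Products with inconsistencies: Gear, Washer, Widget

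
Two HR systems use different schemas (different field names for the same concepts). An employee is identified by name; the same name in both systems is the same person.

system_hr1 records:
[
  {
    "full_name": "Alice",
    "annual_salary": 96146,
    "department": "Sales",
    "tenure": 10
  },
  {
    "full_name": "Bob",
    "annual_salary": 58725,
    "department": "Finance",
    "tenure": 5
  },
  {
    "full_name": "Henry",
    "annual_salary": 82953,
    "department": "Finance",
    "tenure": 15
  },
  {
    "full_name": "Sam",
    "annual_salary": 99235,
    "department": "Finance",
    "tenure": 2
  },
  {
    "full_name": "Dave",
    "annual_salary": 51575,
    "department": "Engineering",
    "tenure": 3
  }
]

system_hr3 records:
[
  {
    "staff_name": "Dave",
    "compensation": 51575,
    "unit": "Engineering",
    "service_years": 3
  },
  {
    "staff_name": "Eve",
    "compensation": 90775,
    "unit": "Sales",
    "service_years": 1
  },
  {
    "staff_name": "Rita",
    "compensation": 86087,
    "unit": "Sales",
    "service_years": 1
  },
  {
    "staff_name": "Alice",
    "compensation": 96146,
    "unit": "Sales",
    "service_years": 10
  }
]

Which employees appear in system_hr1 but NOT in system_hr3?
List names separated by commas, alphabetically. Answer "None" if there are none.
Bob, Henry, Sam

Schema mapping: "full_name" (system_hr1) = "staff_name" (system_hr3) = employee name

Names in system_hr1: ['Alice', 'Bob', 'Dave', 'Henry', 'Sam']
Names in system_hr3: ['Alice', 'Dave', 'Eve', 'Rita']

In system_hr1 but not system_hr3: ['Bob', 'Henry', 'Sam']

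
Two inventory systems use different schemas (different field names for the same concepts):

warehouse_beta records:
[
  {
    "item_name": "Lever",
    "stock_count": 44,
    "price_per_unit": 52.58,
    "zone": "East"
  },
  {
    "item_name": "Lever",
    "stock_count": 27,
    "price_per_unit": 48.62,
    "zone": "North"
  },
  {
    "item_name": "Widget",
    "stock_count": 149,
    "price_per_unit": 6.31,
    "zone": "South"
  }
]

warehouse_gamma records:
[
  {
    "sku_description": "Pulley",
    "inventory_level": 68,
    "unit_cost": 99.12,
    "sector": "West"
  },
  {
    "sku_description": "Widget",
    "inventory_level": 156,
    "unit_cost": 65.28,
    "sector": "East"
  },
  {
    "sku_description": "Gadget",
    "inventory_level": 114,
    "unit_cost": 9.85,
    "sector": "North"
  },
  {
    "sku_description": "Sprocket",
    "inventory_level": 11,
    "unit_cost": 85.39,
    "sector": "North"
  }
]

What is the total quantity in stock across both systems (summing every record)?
569

To reconcile these schemas, identify the field holding the quantity in stock in each system:
1. In warehouse_beta it is "stock_count"
2. In warehouse_gamma it is "inventory_level"

From warehouse_beta: 44 + 27 + 149 = 220
From warehouse_gamma: 68 + 156 + 114 + 11 = 349

Total: 220 + 349 = 569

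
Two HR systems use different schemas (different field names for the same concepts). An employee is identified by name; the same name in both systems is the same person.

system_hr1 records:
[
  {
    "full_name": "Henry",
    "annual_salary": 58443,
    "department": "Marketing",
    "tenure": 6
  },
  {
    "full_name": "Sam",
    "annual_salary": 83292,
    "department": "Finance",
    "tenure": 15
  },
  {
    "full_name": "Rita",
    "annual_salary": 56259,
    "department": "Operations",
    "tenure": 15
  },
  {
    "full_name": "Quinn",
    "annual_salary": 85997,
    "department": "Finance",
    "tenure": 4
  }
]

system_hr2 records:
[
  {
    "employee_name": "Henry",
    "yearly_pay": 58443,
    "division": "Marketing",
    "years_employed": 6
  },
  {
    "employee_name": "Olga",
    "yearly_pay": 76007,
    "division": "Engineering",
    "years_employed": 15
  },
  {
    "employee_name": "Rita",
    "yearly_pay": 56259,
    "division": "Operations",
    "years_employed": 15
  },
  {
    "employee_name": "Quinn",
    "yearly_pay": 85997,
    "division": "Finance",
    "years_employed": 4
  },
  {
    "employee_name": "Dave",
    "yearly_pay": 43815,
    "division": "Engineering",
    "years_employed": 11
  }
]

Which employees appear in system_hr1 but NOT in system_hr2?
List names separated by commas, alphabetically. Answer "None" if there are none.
Sam

Schema mapping: "full_name" (system_hr1) = "employee_name" (system_hr2) = employee name

Names in system_hr1: ['Henry', 'Quinn', 'Rita', 'Sam']
Names in system_hr2: ['Dave', 'Henry', 'Olga', 'Quinn', 'Rita']

In system_hr1 but not system_hr2: ['Sam']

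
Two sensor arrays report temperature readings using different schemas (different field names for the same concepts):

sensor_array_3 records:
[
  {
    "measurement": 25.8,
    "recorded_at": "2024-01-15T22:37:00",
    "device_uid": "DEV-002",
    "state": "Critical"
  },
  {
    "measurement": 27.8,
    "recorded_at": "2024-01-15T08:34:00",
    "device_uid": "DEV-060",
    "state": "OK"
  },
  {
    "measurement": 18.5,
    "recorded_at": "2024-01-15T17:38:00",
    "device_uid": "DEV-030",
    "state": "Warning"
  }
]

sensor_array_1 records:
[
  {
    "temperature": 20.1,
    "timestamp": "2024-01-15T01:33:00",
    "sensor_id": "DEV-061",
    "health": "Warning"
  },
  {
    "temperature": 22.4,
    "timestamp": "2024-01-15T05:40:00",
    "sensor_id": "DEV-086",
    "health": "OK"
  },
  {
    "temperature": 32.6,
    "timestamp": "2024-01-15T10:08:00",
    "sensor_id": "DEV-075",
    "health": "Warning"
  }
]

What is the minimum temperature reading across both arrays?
18.5

Schema mapping: "measurement" (sensor_array_3) = "temperature" (sensor_array_1) = temperature reading

Minimum in sensor_array_3: 18.5
Minimum in sensor_array_1: 20.1

Overall minimum: min(18.5, 20.1) = 18.5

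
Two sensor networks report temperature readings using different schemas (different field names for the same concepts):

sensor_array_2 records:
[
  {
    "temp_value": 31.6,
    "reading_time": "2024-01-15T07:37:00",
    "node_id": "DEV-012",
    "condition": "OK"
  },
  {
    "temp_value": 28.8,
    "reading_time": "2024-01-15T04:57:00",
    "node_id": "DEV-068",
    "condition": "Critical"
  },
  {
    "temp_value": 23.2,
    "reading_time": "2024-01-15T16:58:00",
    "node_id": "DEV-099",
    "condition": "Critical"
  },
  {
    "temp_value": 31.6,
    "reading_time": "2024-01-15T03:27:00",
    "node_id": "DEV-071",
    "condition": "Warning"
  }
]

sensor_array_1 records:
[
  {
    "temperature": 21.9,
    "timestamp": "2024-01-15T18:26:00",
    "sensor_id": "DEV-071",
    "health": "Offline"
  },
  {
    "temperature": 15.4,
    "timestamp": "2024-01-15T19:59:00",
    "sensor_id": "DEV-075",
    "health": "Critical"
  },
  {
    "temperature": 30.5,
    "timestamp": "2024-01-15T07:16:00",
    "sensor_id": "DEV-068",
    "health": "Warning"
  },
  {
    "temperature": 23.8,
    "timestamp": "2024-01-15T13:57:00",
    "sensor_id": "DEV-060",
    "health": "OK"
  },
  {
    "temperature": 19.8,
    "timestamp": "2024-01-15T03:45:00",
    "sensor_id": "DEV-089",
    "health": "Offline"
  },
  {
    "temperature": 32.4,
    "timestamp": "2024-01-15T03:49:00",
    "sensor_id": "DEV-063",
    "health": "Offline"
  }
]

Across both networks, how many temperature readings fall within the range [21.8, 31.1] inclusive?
5

Schema mapping: "temp_value" (sensor_array_2) = "temperature" (sensor_array_1) = temperature

Readings in [21.8, 31.1] from sensor_array_2: 2
Readings in [21.8, 31.1] from sensor_array_1: 3

Total count: 2 + 3 = 5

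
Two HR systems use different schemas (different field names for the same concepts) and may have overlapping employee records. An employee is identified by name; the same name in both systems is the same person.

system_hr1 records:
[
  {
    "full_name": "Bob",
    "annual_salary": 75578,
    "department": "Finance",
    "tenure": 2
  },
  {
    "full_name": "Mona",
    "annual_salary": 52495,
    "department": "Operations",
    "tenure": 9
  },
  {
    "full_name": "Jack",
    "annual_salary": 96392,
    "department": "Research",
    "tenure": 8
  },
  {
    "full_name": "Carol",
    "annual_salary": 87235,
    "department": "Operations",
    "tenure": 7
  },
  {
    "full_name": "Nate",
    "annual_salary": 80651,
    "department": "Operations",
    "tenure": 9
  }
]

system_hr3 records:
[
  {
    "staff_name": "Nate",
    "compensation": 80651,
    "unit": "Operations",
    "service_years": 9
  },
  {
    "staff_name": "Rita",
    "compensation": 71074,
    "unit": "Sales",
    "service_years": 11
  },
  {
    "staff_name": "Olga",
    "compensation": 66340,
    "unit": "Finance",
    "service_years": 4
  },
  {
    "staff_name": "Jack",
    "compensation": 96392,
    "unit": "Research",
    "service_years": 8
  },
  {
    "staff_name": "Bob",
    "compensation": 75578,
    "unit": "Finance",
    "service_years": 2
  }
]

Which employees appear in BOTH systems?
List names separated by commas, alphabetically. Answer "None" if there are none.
Bob, Jack, Nate

Schema mapping: "full_name" (system_hr1) = "staff_name" (system_hr3) = employee name

Names in system_hr1: ['Bob', 'Carol', 'Jack', 'Mona', 'Nate']
Names in system_hr3: ['Bob', 'Jack', 'Nate', 'Olga', 'Rita']

Intersection: ['Bob', 'Jack', 'Nate']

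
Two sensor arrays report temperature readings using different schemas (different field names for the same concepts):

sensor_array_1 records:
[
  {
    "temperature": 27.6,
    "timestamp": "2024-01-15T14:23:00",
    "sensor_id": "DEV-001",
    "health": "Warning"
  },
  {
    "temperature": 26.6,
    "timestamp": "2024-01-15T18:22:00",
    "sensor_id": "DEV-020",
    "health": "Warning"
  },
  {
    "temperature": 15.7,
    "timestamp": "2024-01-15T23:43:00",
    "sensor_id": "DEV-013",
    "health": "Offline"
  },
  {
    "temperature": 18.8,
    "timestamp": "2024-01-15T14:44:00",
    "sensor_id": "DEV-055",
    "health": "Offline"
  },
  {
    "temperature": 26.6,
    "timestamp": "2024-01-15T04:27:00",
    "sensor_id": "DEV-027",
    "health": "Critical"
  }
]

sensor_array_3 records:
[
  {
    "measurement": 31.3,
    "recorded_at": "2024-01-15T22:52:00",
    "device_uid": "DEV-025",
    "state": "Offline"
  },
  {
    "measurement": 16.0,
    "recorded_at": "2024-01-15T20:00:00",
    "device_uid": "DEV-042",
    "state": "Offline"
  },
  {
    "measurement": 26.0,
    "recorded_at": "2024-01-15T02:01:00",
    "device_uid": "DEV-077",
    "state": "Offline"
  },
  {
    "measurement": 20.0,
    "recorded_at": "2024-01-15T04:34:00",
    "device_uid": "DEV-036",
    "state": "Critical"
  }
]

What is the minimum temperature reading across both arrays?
15.7

Schema mapping: "temperature" (sensor_array_1) = "measurement" (sensor_array_3) = temperature reading

Minimum in sensor_array_1: 15.7
Minimum in sensor_array_3: 16.0

Overall minimum: min(15.7, 16.0) = 15.7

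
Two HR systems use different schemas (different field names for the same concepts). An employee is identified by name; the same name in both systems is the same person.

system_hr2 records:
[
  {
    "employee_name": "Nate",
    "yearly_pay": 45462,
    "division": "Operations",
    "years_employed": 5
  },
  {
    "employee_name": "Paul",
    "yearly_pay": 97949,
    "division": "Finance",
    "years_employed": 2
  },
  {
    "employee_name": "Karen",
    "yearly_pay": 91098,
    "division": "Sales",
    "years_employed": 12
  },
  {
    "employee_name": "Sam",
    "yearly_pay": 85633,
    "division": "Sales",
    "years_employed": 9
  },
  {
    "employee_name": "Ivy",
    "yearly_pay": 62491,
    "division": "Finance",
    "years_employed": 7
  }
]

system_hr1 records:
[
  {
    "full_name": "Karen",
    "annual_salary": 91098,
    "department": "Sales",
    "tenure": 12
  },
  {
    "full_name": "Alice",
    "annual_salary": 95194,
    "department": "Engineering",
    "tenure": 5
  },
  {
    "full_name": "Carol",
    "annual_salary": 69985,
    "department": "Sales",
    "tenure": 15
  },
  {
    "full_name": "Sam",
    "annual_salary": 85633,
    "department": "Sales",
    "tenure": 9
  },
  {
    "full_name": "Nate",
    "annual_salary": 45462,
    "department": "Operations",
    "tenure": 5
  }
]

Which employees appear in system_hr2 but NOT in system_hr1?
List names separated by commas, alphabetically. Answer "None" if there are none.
Ivy, Paul

Schema mapping: "employee_name" (system_hr2) = "full_name" (system_hr1) = employee name

Names in system_hr2: ['Ivy', 'Karen', 'Nate', 'Paul', 'Sam']
Names in system_hr1: ['Alice', 'Carol', 'Karen', 'Nate', 'Sam']

In system_hr2 but not system_hr1: ['Ivy', 'Paul']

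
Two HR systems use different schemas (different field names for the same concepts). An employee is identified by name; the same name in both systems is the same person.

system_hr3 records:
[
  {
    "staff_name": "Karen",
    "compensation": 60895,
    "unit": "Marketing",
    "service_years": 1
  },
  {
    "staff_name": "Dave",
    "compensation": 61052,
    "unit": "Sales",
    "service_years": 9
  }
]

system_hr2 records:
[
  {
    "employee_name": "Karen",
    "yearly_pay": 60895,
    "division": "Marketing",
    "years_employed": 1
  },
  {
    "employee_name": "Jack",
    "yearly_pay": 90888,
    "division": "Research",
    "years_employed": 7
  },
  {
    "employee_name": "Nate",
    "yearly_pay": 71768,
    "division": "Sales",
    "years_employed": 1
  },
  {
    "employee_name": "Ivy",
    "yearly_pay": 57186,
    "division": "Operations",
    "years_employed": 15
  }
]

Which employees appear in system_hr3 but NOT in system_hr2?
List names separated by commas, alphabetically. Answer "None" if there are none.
Dave

Schema mapping: "staff_name" (system_hr3) = "employee_name" (system_hr2) = employee name

Names in system_hr3: ['Dave', 'Karen']
Names in system_hr2: ['Ivy', 'Jack', 'Karen', 'Nate']

In system_hr3 but not system_hr2: ['Dave']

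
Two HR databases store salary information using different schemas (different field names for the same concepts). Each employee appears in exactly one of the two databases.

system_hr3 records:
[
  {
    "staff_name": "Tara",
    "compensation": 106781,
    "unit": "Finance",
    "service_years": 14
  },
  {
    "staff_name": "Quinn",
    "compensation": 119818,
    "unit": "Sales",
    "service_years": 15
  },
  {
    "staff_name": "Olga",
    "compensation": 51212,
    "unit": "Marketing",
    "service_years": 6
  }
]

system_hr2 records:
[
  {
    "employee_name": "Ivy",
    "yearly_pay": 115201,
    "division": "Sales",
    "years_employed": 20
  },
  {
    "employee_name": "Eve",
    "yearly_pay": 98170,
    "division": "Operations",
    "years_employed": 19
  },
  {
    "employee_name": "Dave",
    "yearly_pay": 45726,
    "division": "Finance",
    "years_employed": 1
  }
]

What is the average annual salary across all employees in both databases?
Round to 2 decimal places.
89484.67

Schema mapping: "compensation" (system_hr3) = "yearly_pay" (system_hr2) = annual salary

All salaries: [106781, 119818, 51212, 115201, 98170, 45726]
Sum: 536908
Count: 6
Average: 536908 / 6 = 89484.67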